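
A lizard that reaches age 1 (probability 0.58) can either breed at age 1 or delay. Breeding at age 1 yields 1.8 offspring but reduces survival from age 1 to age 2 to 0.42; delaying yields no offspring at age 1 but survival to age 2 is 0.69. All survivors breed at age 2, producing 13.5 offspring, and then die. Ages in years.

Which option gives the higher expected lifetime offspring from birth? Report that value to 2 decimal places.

5.40

breed at age 1: R₀ = 0.58 × (1.8 + 0.42 × 13.5) = 0.58 × 7.4700 = 4.3326
delay to age 2: R₀ = 0.58 × (0.69 × 13.5) = 0.58 × 9.3150 = 5.4027
Higher: delay to age 2 (5.4027).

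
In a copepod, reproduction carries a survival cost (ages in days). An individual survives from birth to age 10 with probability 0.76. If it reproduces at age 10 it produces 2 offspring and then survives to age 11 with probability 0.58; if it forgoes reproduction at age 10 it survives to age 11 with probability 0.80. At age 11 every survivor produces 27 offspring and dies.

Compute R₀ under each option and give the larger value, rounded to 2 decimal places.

16.42

breed at age 10: R₀ = 0.76 × (2 + 0.58 × 27) = 0.76 × 17.6600 = 13.4216
delay to age 11: R₀ = 0.76 × (0.80 × 27) = 0.76 × 21.6000 = 16.4160
Higher: delay to age 11 (16.4160).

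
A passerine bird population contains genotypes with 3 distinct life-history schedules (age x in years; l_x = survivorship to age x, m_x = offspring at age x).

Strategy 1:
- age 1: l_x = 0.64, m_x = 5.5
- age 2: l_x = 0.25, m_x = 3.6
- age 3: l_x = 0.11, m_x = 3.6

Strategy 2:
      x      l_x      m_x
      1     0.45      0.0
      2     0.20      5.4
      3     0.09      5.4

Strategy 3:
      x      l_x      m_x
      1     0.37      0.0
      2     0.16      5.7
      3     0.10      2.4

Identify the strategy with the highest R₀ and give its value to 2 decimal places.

4.82

Strategy 1: R₀ = 0.64×5.5 + 0.25×3.6 + 0.11×3.6 = 4.8160
Strategy 2: R₀ = 0.45×0.0 + 0.20×5.4 + 0.09×5.4 = 1.5660
Strategy 3: R₀ = 0.37×0.0 + 0.16×5.7 + 0.10×2.4 = 1.1520
Highest R₀: strategy 1 with 4.8160.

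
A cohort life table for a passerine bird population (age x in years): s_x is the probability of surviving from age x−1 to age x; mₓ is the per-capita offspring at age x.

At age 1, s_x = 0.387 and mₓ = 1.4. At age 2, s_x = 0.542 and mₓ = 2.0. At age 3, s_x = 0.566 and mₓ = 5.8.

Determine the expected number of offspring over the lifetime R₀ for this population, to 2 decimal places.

1.65

Survivorship from birth: l_x = s_1·s_2·…·s_x.
  l_1 = 0.38700
  l_2 = 0.20975
  l_3 = 0.11872
R₀ = Σ l_x mₓ:
  age 1: 0.38700 × 1.4 = 0.5418
  age 2: 0.20975 × 2.0 = 0.4195
  age 3: 0.11872 × 5.8 = 0.6886
R₀ = 0.5418 + 0.4195 + 0.6886 = 1.6499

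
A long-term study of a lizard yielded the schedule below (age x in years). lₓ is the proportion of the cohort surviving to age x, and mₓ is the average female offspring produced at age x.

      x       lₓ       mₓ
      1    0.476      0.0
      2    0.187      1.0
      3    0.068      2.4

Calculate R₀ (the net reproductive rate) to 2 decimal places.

0.35

R₀ = Σ lₓ mₓ:
  age 1: 0.476 × 0.0 = 0.0000
  age 2: 0.187 × 1.0 = 0.1870
  age 3: 0.068 × 2.4 = 0.1632
R₀ = 0.0000 + 0.1870 + 0.1632 = 0.3502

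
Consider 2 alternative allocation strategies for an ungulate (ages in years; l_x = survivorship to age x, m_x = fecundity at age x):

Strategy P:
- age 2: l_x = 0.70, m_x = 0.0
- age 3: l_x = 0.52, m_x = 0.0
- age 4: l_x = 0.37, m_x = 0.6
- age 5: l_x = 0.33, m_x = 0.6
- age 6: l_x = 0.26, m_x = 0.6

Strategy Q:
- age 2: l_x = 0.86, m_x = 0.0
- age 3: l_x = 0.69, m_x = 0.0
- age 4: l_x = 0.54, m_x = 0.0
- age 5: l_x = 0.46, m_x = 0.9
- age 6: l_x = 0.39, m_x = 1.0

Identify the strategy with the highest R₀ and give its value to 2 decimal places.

Strategy P: R₀ = 0.70×0.0 + 0.52×0.0 + 0.37×0.6 + 0.33×0.6 + 0.26×0.6 = 0.5760
Strategy Q: R₀ = 0.86×0.0 + 0.69×0.0 + 0.54×0.0 + 0.46×0.9 + 0.39×1.0 = 0.8040
Highest R₀: strategy Q with 0.8040.

0.80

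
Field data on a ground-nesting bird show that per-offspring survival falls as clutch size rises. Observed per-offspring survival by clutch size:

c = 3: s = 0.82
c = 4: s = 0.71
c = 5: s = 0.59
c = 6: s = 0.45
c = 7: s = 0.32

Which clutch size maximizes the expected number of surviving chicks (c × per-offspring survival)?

5

Expected surviving chicks = c × s(c):
  c=3: 3 × 0.82 = 2.460
  c=4: 4 × 0.71 = 2.840
  c=5: 5 × 0.59 = 2.950
  c=6: 6 × 0.45 = 2.700
  c=7: 7 × 0.32 = 2.240
Maximum at c = 5 (2.950 surviving chicks).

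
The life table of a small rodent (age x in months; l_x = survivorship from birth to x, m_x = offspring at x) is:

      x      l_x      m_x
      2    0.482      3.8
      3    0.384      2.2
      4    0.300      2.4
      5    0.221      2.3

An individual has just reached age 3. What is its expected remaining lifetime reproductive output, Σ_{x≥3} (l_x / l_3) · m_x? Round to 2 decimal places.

l_3 = 0.384. Conditional survival from age 3 to x is l_x / l_3.
  x=3: (0.384/0.384) × 2.2 = 2.2000
  x=4: (0.300/0.384) × 2.4 = 1.8750
  x=5: (0.221/0.384) × 2.3 = 1.3237
Sum = 2.2000 + 1.8750 + 1.3237 = 5.3987

5.40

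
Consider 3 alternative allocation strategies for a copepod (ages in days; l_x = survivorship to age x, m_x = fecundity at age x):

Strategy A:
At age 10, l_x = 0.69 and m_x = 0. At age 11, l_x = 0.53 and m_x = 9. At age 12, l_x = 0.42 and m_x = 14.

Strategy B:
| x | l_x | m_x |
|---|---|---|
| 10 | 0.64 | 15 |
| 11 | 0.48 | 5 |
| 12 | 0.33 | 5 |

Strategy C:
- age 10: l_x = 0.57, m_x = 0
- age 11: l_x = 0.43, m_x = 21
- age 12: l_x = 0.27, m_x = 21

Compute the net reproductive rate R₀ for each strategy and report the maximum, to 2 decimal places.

14.70

Strategy A: R₀ = 0.69×0 + 0.53×9 + 0.42×14 = 10.6500
Strategy B: R₀ = 0.64×15 + 0.48×5 + 0.33×5 = 13.6500
Strategy C: R₀ = 0.57×0 + 0.43×21 + 0.27×21 = 14.7000
Highest R₀: strategy C with 14.7000.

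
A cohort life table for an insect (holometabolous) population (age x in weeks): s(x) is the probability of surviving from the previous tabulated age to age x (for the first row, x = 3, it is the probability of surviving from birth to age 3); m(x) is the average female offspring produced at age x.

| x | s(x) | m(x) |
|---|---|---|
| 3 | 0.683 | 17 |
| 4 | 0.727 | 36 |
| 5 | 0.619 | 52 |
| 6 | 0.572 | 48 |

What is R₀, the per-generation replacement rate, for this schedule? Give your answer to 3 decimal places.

53.908

Survivorship from birth: l_x = s_3·s_4·…·s_x.
  l_3 = 0.68300
  l_4 = 0.49654
  l_5 = 0.30736
  l_6 = 0.17581
R₀ = Σ l_x m(x):
  age 3: 0.68300 × 17 = 11.6110
  age 4: 0.49654 × 36 = 17.8754
  age 5: 0.30736 × 52 = 15.9827
  age 6: 0.17581 × 48 = 8.4389
R₀ = 11.6110 + 17.8754 + 15.9827 + 8.4389 = 53.9080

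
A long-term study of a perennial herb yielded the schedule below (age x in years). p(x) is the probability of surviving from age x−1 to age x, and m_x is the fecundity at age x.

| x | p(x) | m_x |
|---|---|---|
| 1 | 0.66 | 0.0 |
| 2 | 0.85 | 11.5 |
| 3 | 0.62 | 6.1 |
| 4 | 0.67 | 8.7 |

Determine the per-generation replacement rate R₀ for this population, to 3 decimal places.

Survivorship from birth: l_x = p_1·p_2·…·p_x.
  l_1 = 0.66000
  l_2 = 0.56100
  l_3 = 0.34782
  l_4 = 0.23304
R₀ = Σ l_x m_x:
  age 1: 0.66000 × 0.0 = 0.0000
  age 2: 0.56100 × 11.5 = 6.4515
  age 3: 0.34782 × 6.1 = 2.1217
  age 4: 0.23304 × 8.7 = 2.0274
R₀ = 0.0000 + 6.4515 + 2.1217 + 2.0274 = 10.6006

10.601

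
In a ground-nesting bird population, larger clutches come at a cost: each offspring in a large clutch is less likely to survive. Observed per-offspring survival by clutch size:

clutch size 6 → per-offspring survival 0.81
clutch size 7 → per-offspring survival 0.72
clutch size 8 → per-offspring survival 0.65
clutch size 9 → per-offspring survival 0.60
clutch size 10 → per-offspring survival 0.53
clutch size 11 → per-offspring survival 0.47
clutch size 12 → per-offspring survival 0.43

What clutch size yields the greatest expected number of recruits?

9

Expected recruits = c × s(c):
  c=6: 6 × 0.81 = 4.860
  c=7: 7 × 0.72 = 5.040
  c=8: 8 × 0.65 = 5.200
  c=9: 9 × 0.60 = 5.400
  c=10: 10 × 0.53 = 5.300
  c=11: 11 × 0.47 = 5.170
  c=12: 12 × 0.43 = 5.160
Maximum at c = 9 (5.400 recruits).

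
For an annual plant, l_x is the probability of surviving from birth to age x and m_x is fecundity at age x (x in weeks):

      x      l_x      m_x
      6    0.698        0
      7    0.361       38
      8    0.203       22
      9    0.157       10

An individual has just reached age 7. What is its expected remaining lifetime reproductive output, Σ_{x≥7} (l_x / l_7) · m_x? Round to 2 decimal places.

54.72

l_7 = 0.361. Conditional survival from age 7 to x is l_x / l_7.
  x=7: (0.361/0.361) × 38 = 38.0000
  x=8: (0.203/0.361) × 22 = 12.3712
  x=9: (0.157/0.361) × 10 = 4.3490
Sum = 38.0000 + 12.3712 + 4.3490 = 54.7202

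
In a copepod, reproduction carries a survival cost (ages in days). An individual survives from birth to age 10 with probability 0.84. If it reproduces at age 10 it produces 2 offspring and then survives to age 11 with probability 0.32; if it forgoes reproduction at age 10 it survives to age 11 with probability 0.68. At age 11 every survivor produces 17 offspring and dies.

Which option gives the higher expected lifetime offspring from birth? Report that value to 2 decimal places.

breed at age 10: R₀ = 0.84 × (2 + 0.32 × 17) = 0.84 × 7.4400 = 6.2496
delay to age 11: R₀ = 0.84 × (0.68 × 17) = 0.84 × 11.5600 = 9.7104
Higher: delay to age 11 (9.7104).

9.71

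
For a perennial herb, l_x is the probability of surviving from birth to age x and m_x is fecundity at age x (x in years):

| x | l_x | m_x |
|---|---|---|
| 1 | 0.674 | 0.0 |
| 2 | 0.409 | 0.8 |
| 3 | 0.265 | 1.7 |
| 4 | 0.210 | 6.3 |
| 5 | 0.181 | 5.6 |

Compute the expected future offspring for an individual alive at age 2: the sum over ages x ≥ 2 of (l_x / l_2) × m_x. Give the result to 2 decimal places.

7.61

l_2 = 0.409. Conditional survival from age 2 to x is l_x / l_2.
  x=2: (0.409/0.409) × 0.8 = 0.8000
  x=3: (0.265/0.409) × 1.7 = 1.1015
  x=4: (0.210/0.409) × 6.3 = 3.2347
  x=5: (0.181/0.409) × 5.6 = 2.4782
Sum = 0.8000 + 1.1015 + 3.2347 + 2.4782 = 7.6144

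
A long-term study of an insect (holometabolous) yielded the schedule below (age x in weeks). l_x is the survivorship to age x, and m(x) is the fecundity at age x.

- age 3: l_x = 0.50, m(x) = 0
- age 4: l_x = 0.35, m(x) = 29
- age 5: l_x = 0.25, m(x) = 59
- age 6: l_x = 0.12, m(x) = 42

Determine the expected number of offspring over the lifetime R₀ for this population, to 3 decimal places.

R₀ = Σ l_x m(x):
  age 3: 0.50 × 0 = 0.0000
  age 4: 0.35 × 29 = 10.1500
  age 5: 0.25 × 59 = 14.7500
  age 6: 0.12 × 42 = 5.0400
R₀ = 0.0000 + 10.1500 + 14.7500 + 5.0400 = 29.9400

29.940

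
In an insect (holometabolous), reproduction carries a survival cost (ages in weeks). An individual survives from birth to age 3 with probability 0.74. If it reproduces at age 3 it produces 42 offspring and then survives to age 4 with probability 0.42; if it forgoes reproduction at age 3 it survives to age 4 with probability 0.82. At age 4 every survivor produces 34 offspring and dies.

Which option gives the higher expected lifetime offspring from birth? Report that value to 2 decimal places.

breed at age 3: R₀ = 0.74 × (42 + 0.42 × 34) = 0.74 × 56.2800 = 41.6472
delay to age 4: R₀ = 0.74 × (0.82 × 34) = 0.74 × 27.8800 = 20.6312
Higher: breed at age 3 (41.6472).

41.65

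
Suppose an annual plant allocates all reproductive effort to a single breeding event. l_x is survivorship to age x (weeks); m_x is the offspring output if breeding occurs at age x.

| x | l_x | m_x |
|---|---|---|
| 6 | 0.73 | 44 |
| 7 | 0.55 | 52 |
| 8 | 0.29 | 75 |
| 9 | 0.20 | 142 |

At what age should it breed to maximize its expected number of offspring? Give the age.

Expected offspring if breeding at age x = l_x × m_x:
  age 6: 0.73 × 44 = 32.120
  age 7: 0.55 × 52 = 28.600
  age 8: 0.29 × 75 = 21.750
  age 9: 0.20 × 142 = 28.400
Maximum at age 6 (32.120).

6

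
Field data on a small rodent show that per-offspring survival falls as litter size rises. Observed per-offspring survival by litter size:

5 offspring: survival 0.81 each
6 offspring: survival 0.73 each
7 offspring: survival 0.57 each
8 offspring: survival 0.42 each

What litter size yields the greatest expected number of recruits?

Expected recruits = c × s(c):
  c=5: 5 × 0.81 = 4.050
  c=6: 6 × 0.73 = 4.380
  c=7: 7 × 0.57 = 3.990
  c=8: 8 × 0.42 = 3.360
Maximum at c = 6 (4.380 recruits).

6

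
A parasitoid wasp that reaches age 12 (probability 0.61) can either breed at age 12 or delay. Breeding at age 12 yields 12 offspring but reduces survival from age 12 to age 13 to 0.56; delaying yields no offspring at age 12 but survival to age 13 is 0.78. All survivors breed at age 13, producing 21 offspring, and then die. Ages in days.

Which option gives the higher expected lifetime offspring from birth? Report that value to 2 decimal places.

14.49

breed at age 12: R₀ = 0.61 × (12 + 0.56 × 21) = 0.61 × 23.7600 = 14.4936
delay to age 13: R₀ = 0.61 × (0.78 × 21) = 0.61 × 16.3800 = 9.9918
Higher: breed at age 12 (14.4936).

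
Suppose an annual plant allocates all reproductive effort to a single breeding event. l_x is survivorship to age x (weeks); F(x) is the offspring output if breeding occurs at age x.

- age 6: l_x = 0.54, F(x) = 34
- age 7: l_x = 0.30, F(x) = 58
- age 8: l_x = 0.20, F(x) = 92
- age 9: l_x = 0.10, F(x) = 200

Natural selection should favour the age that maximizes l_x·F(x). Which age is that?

9

Expected offspring if breeding at age x = l_x × F(x):
  age 6: 0.54 × 34 = 18.360
  age 7: 0.30 × 58 = 17.400
  age 8: 0.20 × 92 = 18.400
  age 9: 0.10 × 200 = 20.000
Maximum at age 9 (20.000).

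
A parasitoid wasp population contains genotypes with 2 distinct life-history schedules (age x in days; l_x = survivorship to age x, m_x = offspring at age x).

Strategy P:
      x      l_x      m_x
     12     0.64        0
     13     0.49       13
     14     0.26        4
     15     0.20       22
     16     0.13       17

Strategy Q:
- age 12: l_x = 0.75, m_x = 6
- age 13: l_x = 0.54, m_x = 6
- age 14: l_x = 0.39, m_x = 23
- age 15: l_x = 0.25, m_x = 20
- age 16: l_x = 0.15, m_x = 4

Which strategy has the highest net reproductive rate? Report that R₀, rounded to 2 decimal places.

22.31

Strategy P: R₀ = 0.64×0 + 0.49×13 + 0.26×4 + 0.20×22 + 0.13×17 = 14.0200
Strategy Q: R₀ = 0.75×6 + 0.54×6 + 0.39×23 + 0.25×20 + 0.15×4 = 22.3100
Highest R₀: strategy Q with 22.3100.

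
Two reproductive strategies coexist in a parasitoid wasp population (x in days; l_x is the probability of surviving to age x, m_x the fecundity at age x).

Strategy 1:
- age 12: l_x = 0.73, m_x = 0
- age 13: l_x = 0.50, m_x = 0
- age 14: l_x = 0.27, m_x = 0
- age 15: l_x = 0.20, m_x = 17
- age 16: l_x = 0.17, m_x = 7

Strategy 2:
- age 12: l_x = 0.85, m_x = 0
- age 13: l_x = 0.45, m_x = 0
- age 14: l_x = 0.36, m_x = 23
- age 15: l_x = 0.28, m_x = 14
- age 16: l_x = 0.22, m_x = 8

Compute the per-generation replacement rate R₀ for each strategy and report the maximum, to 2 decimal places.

Strategy 1: R₀ = 0.73×0 + 0.50×0 + 0.27×0 + 0.20×17 + 0.17×7 = 4.5900
Strategy 2: R₀ = 0.85×0 + 0.45×0 + 0.36×23 + 0.28×14 + 0.22×8 = 13.9600
Highest R₀: strategy 2 with 13.9600.

13.96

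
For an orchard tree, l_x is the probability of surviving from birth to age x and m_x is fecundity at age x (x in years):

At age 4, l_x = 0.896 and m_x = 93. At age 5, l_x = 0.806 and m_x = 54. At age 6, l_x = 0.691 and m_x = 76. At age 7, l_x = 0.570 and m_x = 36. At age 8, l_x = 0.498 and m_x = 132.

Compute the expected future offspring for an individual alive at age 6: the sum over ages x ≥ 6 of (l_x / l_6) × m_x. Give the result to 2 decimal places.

200.83

l_6 = 0.691. Conditional survival from age 6 to x is l_x / l_6.
  x=6: (0.691/0.691) × 76 = 76.0000
  x=7: (0.570/0.691) × 36 = 29.6961
  x=8: (0.498/0.691) × 132 = 95.1317
Sum = 76.0000 + 29.6961 + 95.1317 = 200.8278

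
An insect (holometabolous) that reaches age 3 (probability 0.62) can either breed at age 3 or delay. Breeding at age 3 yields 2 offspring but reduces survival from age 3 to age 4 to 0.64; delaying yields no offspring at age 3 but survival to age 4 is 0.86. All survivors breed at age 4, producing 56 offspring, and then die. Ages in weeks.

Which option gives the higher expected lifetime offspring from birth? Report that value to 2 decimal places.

29.86

breed at age 3: R₀ = 0.62 × (2 + 0.64 × 56) = 0.62 × 37.8400 = 23.4608
delay to age 4: R₀ = 0.62 × (0.86 × 56) = 0.62 × 48.1600 = 29.8592
Higher: delay to age 4 (29.8592).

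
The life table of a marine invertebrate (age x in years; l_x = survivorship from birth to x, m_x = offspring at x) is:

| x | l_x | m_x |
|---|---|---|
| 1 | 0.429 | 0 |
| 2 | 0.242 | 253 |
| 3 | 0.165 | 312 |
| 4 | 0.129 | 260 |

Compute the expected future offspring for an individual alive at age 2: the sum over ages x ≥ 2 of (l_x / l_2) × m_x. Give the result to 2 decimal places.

l_2 = 0.242. Conditional survival from age 2 to x is l_x / l_2.
  x=2: (0.242/0.242) × 253 = 253.0000
  x=3: (0.165/0.242) × 312 = 212.7273
  x=4: (0.129/0.242) × 260 = 138.5950
Sum = 253.0000 + 212.7273 + 138.5950 = 604.3223

604.32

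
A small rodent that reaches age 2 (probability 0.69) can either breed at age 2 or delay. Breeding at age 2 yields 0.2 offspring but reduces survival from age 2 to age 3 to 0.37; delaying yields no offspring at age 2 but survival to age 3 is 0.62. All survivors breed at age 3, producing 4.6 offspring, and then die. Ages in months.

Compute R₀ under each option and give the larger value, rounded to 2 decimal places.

breed at age 2: R₀ = 0.69 × (0.2 + 0.37 × 4.6) = 0.69 × 1.9020 = 1.3124
delay to age 3: R₀ = 0.69 × (0.62 × 4.6) = 0.69 × 2.8520 = 1.9679
Higher: delay to age 3 (1.9679).

1.97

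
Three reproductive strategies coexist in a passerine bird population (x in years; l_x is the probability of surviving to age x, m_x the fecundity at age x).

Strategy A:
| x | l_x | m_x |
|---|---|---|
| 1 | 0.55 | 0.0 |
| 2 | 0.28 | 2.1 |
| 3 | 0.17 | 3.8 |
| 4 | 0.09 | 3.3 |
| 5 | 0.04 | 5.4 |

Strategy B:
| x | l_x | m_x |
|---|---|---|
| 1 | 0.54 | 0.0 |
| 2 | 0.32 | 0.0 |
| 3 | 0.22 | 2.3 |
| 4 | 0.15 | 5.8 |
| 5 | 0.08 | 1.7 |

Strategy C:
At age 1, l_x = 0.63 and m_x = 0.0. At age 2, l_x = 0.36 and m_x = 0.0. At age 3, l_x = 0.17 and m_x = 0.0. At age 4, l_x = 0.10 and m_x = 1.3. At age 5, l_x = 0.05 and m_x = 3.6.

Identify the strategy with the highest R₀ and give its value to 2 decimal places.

Strategy A: R₀ = 0.55×0.0 + 0.28×2.1 + 0.17×3.8 + 0.09×3.3 + 0.04×5.4 = 1.7470
Strategy B: R₀ = 0.54×0.0 + 0.32×0.0 + 0.22×2.3 + 0.15×5.8 + 0.08×1.7 = 1.5120
Strategy C: R₀ = 0.63×0.0 + 0.36×0.0 + 0.17×0.0 + 0.10×1.3 + 0.05×3.6 = 0.3100
Highest R₀: strategy A with 1.7470.

1.75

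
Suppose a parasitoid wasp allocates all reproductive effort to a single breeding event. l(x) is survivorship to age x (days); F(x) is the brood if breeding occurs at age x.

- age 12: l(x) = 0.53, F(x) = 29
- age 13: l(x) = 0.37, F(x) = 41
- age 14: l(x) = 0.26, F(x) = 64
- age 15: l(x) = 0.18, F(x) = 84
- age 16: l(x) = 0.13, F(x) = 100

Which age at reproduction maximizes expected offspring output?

14

Expected offspring if breeding at age x = l(x) × F(x):
  age 12: 0.53 × 29 = 15.370
  age 13: 0.37 × 41 = 15.170
  age 14: 0.26 × 64 = 16.640
  age 15: 0.18 × 84 = 15.120
  age 16: 0.13 × 100 = 13.000
Maximum at age 14 (16.640).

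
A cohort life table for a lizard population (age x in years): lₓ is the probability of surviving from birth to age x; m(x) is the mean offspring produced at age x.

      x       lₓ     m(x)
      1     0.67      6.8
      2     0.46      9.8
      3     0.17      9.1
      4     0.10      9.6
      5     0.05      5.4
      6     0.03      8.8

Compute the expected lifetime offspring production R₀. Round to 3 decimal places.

R₀ = Σ lₓ m(x):
  age 1: 0.67 × 6.8 = 4.5560
  age 2: 0.46 × 9.8 = 4.5080
  age 3: 0.17 × 9.1 = 1.5470
  age 4: 0.10 × 9.6 = 0.9600
  age 5: 0.05 × 5.4 = 0.2700
  age 6: 0.03 × 8.8 = 0.2640
R₀ = 4.5560 + 4.5080 + 1.5470 + 0.9600 + 0.2700 + 0.2640 = 12.1050

12.105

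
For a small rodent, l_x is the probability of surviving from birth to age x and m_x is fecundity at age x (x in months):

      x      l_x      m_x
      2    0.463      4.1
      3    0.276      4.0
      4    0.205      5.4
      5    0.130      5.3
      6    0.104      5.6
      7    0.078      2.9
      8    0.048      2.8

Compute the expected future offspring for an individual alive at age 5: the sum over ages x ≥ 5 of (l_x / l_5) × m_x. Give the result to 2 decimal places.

l_5 = 0.130. Conditional survival from age 5 to x is l_x / l_5.
  x=5: (0.130/0.130) × 5.3 = 5.3000
  x=6: (0.104/0.130) × 5.6 = 4.4800
  x=7: (0.078/0.130) × 2.9 = 1.7400
  x=8: (0.048/0.130) × 2.8 = 1.0338
Sum = 5.3000 + 4.4800 + 1.7400 + 1.0338 = 12.5538

12.55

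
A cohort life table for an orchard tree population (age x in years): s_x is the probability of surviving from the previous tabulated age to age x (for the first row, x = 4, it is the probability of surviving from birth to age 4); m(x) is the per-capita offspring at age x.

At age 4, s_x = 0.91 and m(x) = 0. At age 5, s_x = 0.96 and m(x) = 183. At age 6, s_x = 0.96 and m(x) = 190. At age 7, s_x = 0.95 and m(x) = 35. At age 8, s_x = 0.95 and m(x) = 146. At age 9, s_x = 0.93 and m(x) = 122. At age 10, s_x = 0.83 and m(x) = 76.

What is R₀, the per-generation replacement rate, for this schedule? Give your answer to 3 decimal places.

Survivorship from birth: l_x = s_4·s_5·…·s_x.
  l_4 = 0.91000
  l_5 = 0.87360
  l_6 = 0.83866
  l_7 = 0.79672
  l_8 = 0.75689
  l_9 = 0.70390
  l_10 = 0.58424
R₀ = Σ l_x m(x):
  age 4: 0.91000 × 0 = 0.0000
  age 5: 0.87360 × 183 = 159.8688
  age 6: 0.83866 × 190 = 159.3454
  age 7: 0.79672 × 35 = 27.8852
  age 8: 0.75689 × 146 = 110.5059
  age 9: 0.70390 × 122 = 85.8758
  age 10: 0.58424 × 76 = 44.4022
R₀ = 0.0000 + 159.8688 + 159.3454 + 27.8852 + 110.5059 + 85.8758 + 44.4022 = 587.8834

587.883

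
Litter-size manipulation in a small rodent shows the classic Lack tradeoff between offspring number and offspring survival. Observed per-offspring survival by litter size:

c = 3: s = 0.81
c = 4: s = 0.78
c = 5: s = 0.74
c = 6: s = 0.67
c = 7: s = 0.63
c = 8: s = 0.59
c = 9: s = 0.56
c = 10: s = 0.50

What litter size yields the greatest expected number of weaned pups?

9

Expected weaned pups = c × s(c):
  c=3: 3 × 0.81 = 2.430
  c=4: 4 × 0.78 = 3.120
  c=5: 5 × 0.74 = 3.700
  c=6: 6 × 0.67 = 4.020
  c=7: 7 × 0.63 = 4.410
  c=8: 8 × 0.59 = 4.720
  c=9: 9 × 0.56 = 5.040
  c=10: 10 × 0.50 = 5.000
Maximum at c = 9 (5.040 weaned pups).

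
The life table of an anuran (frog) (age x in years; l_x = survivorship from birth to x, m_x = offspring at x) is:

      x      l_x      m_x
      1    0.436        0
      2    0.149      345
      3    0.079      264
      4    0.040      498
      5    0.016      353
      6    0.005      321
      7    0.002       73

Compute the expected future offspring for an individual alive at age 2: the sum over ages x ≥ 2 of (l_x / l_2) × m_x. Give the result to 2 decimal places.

668.32

l_2 = 0.149. Conditional survival from age 2 to x is l_x / l_2.
  x=2: (0.149/0.149) × 345 = 345.0000
  x=3: (0.079/0.149) × 264 = 139.9732
  x=4: (0.040/0.149) × 498 = 133.6913
  x=5: (0.016/0.149) × 353 = 37.9060
  x=6: (0.005/0.149) × 321 = 10.7718
  x=7: (0.002/0.149) × 73 = 0.9799
Sum = 345.0000 + 139.9732 + 133.6913 + 37.9060 + 10.7718 + 0.9799 = 668.3221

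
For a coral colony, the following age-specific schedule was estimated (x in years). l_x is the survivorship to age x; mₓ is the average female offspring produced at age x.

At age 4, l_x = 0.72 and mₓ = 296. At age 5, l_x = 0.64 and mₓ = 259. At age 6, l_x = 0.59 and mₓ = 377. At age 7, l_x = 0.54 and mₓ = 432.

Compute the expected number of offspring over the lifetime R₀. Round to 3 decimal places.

R₀ = Σ l_x mₓ:
  age 4: 0.72 × 296 = 213.1200
  age 5: 0.64 × 259 = 165.7600
  age 6: 0.59 × 377 = 222.4300
  age 7: 0.54 × 432 = 233.2800
R₀ = 213.1200 + 165.7600 + 222.4300 + 233.2800 = 834.5900

834.590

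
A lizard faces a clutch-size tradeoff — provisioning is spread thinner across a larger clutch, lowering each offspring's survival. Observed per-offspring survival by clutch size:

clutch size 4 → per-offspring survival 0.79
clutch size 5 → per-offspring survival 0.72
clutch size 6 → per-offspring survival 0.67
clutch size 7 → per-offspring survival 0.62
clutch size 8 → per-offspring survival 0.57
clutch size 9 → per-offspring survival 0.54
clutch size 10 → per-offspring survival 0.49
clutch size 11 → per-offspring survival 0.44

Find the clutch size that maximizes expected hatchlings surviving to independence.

10

Expected hatchlings surviving to independence = c × s(c):
  c=4: 4 × 0.79 = 3.160
  c=5: 5 × 0.72 = 3.600
  c=6: 6 × 0.67 = 4.020
  c=7: 7 × 0.62 = 4.340
  c=8: 8 × 0.57 = 4.560
  c=9: 9 × 0.54 = 4.860
  c=10: 10 × 0.49 = 4.900
  c=11: 11 × 0.44 = 4.840
Maximum at c = 10 (4.900 hatchlings surviving to independence).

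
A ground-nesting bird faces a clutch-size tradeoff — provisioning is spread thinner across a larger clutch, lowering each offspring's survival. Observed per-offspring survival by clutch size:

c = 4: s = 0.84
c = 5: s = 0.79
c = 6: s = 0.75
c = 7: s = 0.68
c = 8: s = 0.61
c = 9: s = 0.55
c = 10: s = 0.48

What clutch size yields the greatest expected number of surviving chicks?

9

Expected surviving chicks = c × s(c):
  c=4: 4 × 0.84 = 3.360
  c=5: 5 × 0.79 = 3.950
  c=6: 6 × 0.75 = 4.500
  c=7: 7 × 0.68 = 4.760
  c=8: 8 × 0.61 = 4.880
  c=9: 9 × 0.55 = 4.950
  c=10: 10 × 0.48 = 4.800
Maximum at c = 9 (4.950 surviving chicks).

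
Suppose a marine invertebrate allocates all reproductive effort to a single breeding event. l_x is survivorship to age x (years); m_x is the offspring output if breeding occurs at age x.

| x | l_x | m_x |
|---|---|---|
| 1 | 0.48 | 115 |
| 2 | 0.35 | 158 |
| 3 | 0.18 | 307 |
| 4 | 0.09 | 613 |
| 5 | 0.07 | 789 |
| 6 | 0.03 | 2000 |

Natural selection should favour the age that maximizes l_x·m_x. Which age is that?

Expected offspring if breeding at age x = l_x × m_x:
  age 1: 0.48 × 115 = 55.200
  age 2: 0.35 × 158 = 55.300
  age 3: 0.18 × 307 = 55.260
  age 4: 0.09 × 613 = 55.170
  age 5: 0.07 × 789 = 55.230
  age 6: 0.03 × 2000 = 60.000
Maximum at age 6 (60.000).

6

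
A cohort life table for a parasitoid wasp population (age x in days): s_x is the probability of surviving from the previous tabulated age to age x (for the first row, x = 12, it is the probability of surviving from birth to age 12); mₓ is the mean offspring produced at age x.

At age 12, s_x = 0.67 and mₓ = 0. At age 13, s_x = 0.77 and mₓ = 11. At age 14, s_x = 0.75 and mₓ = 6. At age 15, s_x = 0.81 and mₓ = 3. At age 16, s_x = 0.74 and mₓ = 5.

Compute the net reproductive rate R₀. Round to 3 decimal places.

10.096

Survivorship from birth: l_x = s_12·s_13·…·s_x.
  l_12 = 0.67000
  l_13 = 0.51590
  l_14 = 0.38693
  l_15 = 0.31341
  l_16 = 0.23192
R₀ = Σ l_x mₓ:
  age 12: 0.67000 × 0 = 0.0000
  age 13: 0.51590 × 11 = 5.6749
  age 14: 0.38693 × 6 = 2.3216
  age 15: 0.31341 × 3 = 0.9402
  age 16: 0.23192 × 5 = 1.1596
R₀ = 0.0000 + 5.6749 + 2.3216 + 0.9402 + 1.1596 = 10.0963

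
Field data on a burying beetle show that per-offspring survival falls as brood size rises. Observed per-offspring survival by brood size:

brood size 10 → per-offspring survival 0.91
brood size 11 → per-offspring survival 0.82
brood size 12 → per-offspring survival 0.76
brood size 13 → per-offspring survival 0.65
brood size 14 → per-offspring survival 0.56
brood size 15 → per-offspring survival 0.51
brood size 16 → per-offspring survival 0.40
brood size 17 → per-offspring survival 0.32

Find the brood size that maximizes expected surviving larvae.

Expected surviving larvae = c × s(c):
  c=10: 10 × 0.91 = 9.100
  c=11: 11 × 0.82 = 9.020
  c=12: 12 × 0.76 = 9.120
  c=13: 13 × 0.65 = 8.450
  c=14: 14 × 0.56 = 7.840
  c=15: 15 × 0.51 = 7.650
  c=16: 16 × 0.40 = 6.400
  c=17: 17 × 0.32 = 5.440
Maximum at c = 12 (9.120 surviving larvae).

12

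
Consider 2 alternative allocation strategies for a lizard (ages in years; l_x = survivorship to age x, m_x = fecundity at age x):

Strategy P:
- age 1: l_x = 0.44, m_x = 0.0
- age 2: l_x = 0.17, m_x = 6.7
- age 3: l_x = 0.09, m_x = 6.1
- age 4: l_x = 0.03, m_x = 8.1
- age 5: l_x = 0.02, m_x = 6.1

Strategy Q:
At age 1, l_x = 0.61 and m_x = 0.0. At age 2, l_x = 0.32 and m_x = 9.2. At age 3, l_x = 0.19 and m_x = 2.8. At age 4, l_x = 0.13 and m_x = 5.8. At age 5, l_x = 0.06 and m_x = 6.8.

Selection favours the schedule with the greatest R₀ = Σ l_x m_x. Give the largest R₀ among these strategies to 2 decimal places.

4.64

Strategy P: R₀ = 0.44×0.0 + 0.17×6.7 + 0.09×6.1 + 0.03×8.1 + 0.02×6.1 = 2.0530
Strategy Q: R₀ = 0.61×0.0 + 0.32×9.2 + 0.19×2.8 + 0.13×5.8 + 0.06×6.8 = 4.6380
Highest R₀: strategy Q with 4.6380.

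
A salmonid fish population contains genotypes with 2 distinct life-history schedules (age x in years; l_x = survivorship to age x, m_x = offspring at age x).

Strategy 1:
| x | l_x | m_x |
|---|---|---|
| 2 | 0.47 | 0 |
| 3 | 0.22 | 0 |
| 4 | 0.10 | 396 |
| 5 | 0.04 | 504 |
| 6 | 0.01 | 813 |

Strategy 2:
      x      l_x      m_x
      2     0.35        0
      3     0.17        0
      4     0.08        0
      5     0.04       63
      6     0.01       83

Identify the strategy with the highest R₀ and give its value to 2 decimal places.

Strategy 1: R₀ = 0.47×0 + 0.22×0 + 0.10×396 + 0.04×504 + 0.01×813 = 67.8900
Strategy 2: R₀ = 0.35×0 + 0.17×0 + 0.08×0 + 0.04×63 + 0.01×83 = 3.3500
Highest R₀: strategy 1 with 67.8900.

67.89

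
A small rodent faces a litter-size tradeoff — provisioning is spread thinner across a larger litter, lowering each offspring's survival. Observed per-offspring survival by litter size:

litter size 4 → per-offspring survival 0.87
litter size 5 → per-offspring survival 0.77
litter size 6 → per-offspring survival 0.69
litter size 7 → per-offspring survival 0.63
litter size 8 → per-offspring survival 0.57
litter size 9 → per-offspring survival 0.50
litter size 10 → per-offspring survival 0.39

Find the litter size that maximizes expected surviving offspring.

8

Expected surviving offspring = c × s(c):
  c=4: 4 × 0.87 = 3.480
  c=5: 5 × 0.77 = 3.850
  c=6: 6 × 0.69 = 4.140
  c=7: 7 × 0.63 = 4.410
  c=8: 8 × 0.57 = 4.560
  c=9: 9 × 0.50 = 4.500
  c=10: 10 × 0.39 = 3.900
Maximum at c = 8 (4.560 surviving offspring).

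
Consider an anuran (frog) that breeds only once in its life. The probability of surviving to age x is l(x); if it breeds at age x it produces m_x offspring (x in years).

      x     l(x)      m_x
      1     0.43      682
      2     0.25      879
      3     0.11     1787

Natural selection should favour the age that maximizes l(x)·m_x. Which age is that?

1

Expected offspring if breeding at age x = l(x) × m_x:
  age 1: 0.43 × 682 = 293.260
  age 2: 0.25 × 879 = 219.750
  age 3: 0.11 × 1787 = 196.570
Maximum at age 1 (293.260).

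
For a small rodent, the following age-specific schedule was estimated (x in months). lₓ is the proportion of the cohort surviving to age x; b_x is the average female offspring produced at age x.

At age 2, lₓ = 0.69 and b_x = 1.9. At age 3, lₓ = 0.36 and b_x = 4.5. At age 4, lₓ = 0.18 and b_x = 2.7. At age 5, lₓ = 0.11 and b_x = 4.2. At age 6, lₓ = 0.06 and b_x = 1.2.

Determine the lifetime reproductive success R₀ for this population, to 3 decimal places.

3.951

R₀ = Σ lₓ b_x:
  age 2: 0.69 × 1.9 = 1.3110
  age 3: 0.36 × 4.5 = 1.6200
  age 4: 0.18 × 2.7 = 0.4860
  age 5: 0.11 × 4.2 = 0.4620
  age 6: 0.06 × 1.2 = 0.0720
R₀ = 1.3110 + 1.6200 + 0.4860 + 0.4620 + 0.0720 = 3.9510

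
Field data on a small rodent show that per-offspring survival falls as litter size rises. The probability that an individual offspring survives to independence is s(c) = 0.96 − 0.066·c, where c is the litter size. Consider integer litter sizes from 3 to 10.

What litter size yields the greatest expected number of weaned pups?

7

Expected weaned pups = c × s(c):
  c=3: 3 × 0.762 = 2.286
  c=4: 4 × 0.696 = 2.784
  c=5: 5 × 0.630 = 3.150
  c=6: 6 × 0.564 = 3.384
  c=7: 7 × 0.498 = 3.486
  c=8: 8 × 0.432 = 3.456
  c=9: 9 × 0.366 = 3.294
  c=10: 10 × 0.300 = 3.000
Maximum at c = 7 (3.486 weaned pups).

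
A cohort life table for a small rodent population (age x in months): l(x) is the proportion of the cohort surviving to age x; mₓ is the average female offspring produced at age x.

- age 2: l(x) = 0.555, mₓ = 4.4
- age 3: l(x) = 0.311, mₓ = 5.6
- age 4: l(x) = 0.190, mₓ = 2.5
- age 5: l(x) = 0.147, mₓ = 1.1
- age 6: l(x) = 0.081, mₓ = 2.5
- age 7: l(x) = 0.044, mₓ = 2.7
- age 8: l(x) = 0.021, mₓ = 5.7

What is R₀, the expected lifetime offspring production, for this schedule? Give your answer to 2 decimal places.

R₀ = Σ l(x) mₓ:
  age 2: 0.555 × 4.4 = 2.4420
  age 3: 0.311 × 5.6 = 1.7416
  age 4: 0.190 × 2.5 = 0.4750
  age 5: 0.147 × 1.1 = 0.1617
  age 6: 0.081 × 2.5 = 0.2025
  age 7: 0.044 × 2.7 = 0.1188
  age 8: 0.021 × 5.7 = 0.1197
R₀ = 2.4420 + 1.7416 + 0.4750 + 0.1617 + 0.2025 + 0.1188 + 0.1197 = 5.2613

5.26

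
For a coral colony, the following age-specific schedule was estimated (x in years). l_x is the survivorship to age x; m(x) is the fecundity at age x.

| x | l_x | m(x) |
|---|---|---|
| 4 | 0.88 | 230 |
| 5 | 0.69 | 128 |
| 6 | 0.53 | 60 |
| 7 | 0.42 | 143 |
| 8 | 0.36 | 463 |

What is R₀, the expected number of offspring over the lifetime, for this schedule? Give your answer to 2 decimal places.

R₀ = Σ l_x m(x):
  age 4: 0.88 × 230 = 202.4000
  age 5: 0.69 × 128 = 88.3200
  age 6: 0.53 × 60 = 31.8000
  age 7: 0.42 × 143 = 60.0600
  age 8: 0.36 × 463 = 166.6800
R₀ = 202.4000 + 88.3200 + 31.8000 + 60.0600 + 166.6800 = 549.2600

549.26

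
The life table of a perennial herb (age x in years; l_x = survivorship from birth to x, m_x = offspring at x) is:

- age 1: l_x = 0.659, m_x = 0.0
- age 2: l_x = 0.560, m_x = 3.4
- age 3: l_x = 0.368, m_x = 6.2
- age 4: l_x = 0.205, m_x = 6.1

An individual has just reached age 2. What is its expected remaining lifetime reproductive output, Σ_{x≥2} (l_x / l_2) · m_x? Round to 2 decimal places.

9.71

l_2 = 0.560. Conditional survival from age 2 to x is l_x / l_2.
  x=2: (0.560/0.560) × 3.4 = 3.4000
  x=3: (0.368/0.560) × 6.2 = 4.0743
  x=4: (0.205/0.560) × 6.1 = 2.2330
Sum = 3.4000 + 4.0743 + 2.2330 = 9.7073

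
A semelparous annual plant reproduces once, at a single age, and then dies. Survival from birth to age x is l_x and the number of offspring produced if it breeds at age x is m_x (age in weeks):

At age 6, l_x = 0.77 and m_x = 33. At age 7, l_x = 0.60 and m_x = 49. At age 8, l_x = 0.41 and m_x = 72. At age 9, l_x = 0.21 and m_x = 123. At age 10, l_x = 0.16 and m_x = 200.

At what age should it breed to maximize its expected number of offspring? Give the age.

10

Expected offspring if breeding at age x = l_x × m_x:
  age 6: 0.77 × 33 = 25.410
  age 7: 0.60 × 49 = 29.400
  age 8: 0.41 × 72 = 29.520
  age 9: 0.21 × 123 = 25.830
  age 10: 0.16 × 200 = 32.000
Maximum at age 10 (32.000).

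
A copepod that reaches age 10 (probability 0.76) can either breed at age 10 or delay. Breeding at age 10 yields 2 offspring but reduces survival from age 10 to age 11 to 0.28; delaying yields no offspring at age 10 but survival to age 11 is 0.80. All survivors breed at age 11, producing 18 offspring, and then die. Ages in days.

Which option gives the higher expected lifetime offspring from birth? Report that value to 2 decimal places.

breed at age 10: R₀ = 0.76 × (2 + 0.28 × 18) = 0.76 × 7.0400 = 5.3504
delay to age 11: R₀ = 0.76 × (0.80 × 18) = 0.76 × 14.4000 = 10.9440
Higher: delay to age 11 (10.9440).

10.94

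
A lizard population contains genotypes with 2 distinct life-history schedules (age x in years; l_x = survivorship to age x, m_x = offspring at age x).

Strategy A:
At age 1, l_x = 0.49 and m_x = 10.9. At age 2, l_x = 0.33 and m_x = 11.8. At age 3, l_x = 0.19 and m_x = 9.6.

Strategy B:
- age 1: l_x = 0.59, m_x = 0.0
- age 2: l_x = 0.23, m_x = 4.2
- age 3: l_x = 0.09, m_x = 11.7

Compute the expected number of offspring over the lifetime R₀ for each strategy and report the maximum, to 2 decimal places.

11.06

Strategy A: R₀ = 0.49×10.9 + 0.33×11.8 + 0.19×9.6 = 11.0590
Strategy B: R₀ = 0.59×0.0 + 0.23×4.2 + 0.09×11.7 = 2.0190
Highest R₀: strategy A with 11.0590.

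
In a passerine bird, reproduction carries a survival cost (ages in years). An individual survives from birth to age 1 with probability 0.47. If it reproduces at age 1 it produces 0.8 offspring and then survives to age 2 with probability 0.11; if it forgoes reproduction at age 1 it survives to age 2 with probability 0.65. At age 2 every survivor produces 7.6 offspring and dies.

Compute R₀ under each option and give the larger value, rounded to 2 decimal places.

breed at age 1: R₀ = 0.47 × (0.8 + 0.11 × 7.6) = 0.47 × 1.6360 = 0.7689
delay to age 2: R₀ = 0.47 × (0.65 × 7.6) = 0.47 × 4.9400 = 2.3218
Higher: delay to age 2 (2.3218).

2.32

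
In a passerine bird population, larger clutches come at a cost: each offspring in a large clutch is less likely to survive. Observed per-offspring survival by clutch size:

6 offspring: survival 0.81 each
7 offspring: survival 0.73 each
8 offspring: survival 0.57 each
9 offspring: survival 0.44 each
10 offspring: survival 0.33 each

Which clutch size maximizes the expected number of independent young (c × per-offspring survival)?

Expected independent young = c × s(c):
  c=6: 6 × 0.81 = 4.860
  c=7: 7 × 0.73 = 5.110
  c=8: 8 × 0.57 = 4.560
  c=9: 9 × 0.44 = 3.960
  c=10: 10 × 0.33 = 3.300
Maximum at c = 7 (5.110 independent young).

7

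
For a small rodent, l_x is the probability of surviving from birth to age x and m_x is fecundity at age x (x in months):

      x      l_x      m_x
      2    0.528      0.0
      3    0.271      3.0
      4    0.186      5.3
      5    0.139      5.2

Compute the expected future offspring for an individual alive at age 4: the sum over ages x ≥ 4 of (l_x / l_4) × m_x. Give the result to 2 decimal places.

l_4 = 0.186. Conditional survival from age 4 to x is l_x / l_4.
  x=4: (0.186/0.186) × 5.3 = 5.3000
  x=5: (0.139/0.186) × 5.2 = 3.8860
Sum = 5.3000 + 3.8860 = 9.1860

9.19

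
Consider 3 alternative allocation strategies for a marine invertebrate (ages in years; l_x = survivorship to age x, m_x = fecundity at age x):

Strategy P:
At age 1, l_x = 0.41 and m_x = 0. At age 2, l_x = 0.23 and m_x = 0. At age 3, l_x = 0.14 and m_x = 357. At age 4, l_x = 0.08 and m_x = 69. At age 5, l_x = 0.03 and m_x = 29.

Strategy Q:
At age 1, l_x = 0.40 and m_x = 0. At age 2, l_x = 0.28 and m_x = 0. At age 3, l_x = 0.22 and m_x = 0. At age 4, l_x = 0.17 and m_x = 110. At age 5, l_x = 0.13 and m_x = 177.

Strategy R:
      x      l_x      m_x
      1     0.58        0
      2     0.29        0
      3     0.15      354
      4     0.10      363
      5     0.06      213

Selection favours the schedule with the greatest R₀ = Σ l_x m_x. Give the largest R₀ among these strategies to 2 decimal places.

102.18

Strategy P: R₀ = 0.41×0 + 0.23×0 + 0.14×357 + 0.08×69 + 0.03×29 = 56.3700
Strategy Q: R₀ = 0.40×0 + 0.28×0 + 0.22×0 + 0.17×110 + 0.13×177 = 41.7100
Strategy R: R₀ = 0.58×0 + 0.29×0 + 0.15×354 + 0.10×363 + 0.06×213 = 102.1800
Highest R₀: strategy R with 102.1800.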